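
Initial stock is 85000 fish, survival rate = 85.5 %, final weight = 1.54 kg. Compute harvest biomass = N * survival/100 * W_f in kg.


Survivors = 85000 * 85.5/100 = 72675 fish
Harvest biomass = survivors * W_f = 72675 * 1.54 = 111919.5 kg

111919.5 kg


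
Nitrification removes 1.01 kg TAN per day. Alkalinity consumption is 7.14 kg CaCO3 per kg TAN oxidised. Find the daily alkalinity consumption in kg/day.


Alkalinity factor: 7.14 kg CaCO3 consumed per kg TAN nitrified
alk = 1.01 kg TAN * 7.14 = 7.2114 kg CaCO3/day

7.2114 kg CaCO3/day


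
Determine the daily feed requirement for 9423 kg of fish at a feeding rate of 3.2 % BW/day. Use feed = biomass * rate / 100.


Feeding rate fraction = 3.2% / 100 = 0.032
Daily feed = 9423 kg * 0.032 = 301.536 kg/day

301.536 kg/day


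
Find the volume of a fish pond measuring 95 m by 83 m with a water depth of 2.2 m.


Base area = L * W = 95 * 83 = 7885 m^2
Volume = area * depth = 7885 * 2.2 = 17347 m^3

17347 m^3


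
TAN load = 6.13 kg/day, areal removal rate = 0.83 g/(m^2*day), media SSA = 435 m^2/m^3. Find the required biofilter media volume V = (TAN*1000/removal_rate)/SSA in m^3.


A = 6.13*1000 / 0.83 = 7385.5422 m^2
V = 7385.5422 / 435 = 16.9783

16.9783 m^3


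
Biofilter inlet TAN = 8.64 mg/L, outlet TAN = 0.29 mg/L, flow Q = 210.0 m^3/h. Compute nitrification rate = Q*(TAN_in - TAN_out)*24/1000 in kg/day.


Concentration drop: TAN_in - TAN_out = 8.64 - 0.29 = 8.35 mg/L
Hourly TAN removed = Q * dTAN = 210.0 m^3/h * 8.35 mg/L = 1753.5 g/h  (m^3/h * mg/L = g/h)
Daily TAN removed = 1753.5 * 24 = 42084 g/day
Convert to kg/day: 42084 / 1000 = 42.084 kg/day

42.084 kg/day


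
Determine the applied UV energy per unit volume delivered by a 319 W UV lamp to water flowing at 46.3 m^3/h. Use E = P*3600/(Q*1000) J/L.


Energy delivered per hour = 319 W * 3600 s = 1148400 J/h
Volume treated per hour = 46.3 m^3/h * 1000 = 46300 L/h
dose = 1148400 / 46300 = 24.8035 J/L

24.8035 J/L


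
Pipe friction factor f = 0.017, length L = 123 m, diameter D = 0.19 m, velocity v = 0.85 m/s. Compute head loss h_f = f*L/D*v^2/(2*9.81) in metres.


v^2 = 0.85^2 = 0.7225 m^2/s^2
L/D = 123/0.19 = 647.36842
h_f = f*(L/D)*v^2/(2g) = 0.017 * 647.36842 * 0.7225 / 19.62 = 0.405265 m

0.405265 m


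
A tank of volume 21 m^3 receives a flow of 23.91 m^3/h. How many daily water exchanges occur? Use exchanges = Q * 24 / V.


Daily flow volume = 23.91 m^3/h * 24 h = 573.84 m^3/day
Exchanges = daily flow / tank volume = 573.84 / 21 = 27.3257 exchanges/day

27.3257 exchanges/day


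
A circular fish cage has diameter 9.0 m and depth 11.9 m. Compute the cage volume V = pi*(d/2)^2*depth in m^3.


r = d/2 = 9.0/2 = 4.5 m
Base area = pi*r^2 = pi*4.5^2 = 63.617251 m^2
Volume = 63.617251 * 11.9 = 757.045 m^3

757.045 m^3


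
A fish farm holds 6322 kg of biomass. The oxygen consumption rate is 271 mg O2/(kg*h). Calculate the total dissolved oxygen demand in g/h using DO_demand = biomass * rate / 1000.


Total O2 consumption (mg/h) = 6322 kg * 271 mg/(kg*h) = 1713262 mg/h
Convert to g/h: 1713262 / 1000 = 1713.262 g/h

1713.262 g/h


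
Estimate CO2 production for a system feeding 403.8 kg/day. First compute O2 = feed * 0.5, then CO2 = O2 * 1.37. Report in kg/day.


O2 = 403.8 * 0.5 = 201.9
CO2 = 201.9 * 1.37 = 276.603

276.603 kg/day


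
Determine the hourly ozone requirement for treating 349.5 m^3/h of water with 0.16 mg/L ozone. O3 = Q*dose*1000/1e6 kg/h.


O3 demand (mg/h) = Q * dose * 1000 = 349.5 * 0.16 * 1000 = 55920 mg/h
Convert mg to kg: 55920 / 1e6 = 0.05592 kg/h

0.05592 kg/h


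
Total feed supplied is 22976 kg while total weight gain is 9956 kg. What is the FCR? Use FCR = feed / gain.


FCR = feed consumed / weight gained
FCR = 22976 kg / 9956 kg = 2.30775

2.30775


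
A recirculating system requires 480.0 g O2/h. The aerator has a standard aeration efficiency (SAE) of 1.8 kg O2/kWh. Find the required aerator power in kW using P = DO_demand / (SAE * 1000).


SAE in g O2/kWh = 1.8 * 1000 = 1800 g/kWh
P = DO_demand / SAE_g = 480.0 / 1800 = 0.266667 kW

0.266667 kW


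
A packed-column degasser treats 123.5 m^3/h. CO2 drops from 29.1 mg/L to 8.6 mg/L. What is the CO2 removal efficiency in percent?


CO2_out / CO2_in = 8.6 / 29.1 = 0.29553265
Fraction remaining = 0.29553265
efficiency = (1 - 0.29553265) * 100 = 70.4467 %

70.4467 %


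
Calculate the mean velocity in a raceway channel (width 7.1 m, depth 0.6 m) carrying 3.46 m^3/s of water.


Cross-sectional area = W * d = 7.1 * 0.6 = 4.26 m^2
Velocity = Q / A = 3.46 / 4.26 = 0.812207 m/s

0.812207 m/s


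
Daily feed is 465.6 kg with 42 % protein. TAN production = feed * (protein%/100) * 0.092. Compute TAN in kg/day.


Protein in feed = 465.6 * 42/100 = 195.552 kg/day
TAN = protein * 0.092 = 195.552 * 0.092 = 17.990784 kg/day

17.990784 kg/day


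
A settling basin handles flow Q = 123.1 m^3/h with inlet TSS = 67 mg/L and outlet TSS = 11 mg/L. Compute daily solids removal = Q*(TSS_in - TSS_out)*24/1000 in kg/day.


Concentration drop: TSS_in - TSS_out = 67 - 11 = 56 mg/L
Hourly solids removed = Q * dTSS = 123.1 m^3/h * 56 mg/L = 6893.6 g/h  (m^3/h * mg/L = g/h)
Daily solids removed = 6893.6 * 24 = 165446.4 g/day
Convert g to kg: 165446.4 / 1000 = 165.4464 kg/day

165.4464 kg/day


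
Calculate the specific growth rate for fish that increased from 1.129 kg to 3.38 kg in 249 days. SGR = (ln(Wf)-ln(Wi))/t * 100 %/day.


ln(W_f) = ln(3.38) = 1.2178757
ln(W_i) = ln(1.129) = 0.12133229
ln(W_f) - ln(W_i) = 1.2178757 - 0.12133229 = 1.0965434
SGR = 1.0965434 / 249 * 100 = 0.440379 %/day

0.440379 %/day


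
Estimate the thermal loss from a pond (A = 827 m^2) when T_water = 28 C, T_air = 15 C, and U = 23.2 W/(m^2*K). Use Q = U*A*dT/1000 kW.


Temperature difference dT = 28 - 15 = 13 K
Heat loss (W) = U * A * dT = 23.2 * 827 * 13 = 249423.2 W
Convert to kW: 249423.2 / 1000 = 249.4232 kW

249.4232 kW


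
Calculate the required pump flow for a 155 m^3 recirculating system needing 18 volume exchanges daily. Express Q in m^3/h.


Daily recirculation volume = 155 m^3 * 18 = 2790 m^3/day
Flow rate Q = daily volume / 24 h = 2790 / 24 = 116.25 m^3/h

116.25 m^3/h


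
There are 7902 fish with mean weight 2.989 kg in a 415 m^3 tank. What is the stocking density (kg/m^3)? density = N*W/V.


Total biomass = 7902 fish * 2.989 kg = 23619.078 kg
Density = total biomass / volume = 23619.078 / 415 = 56.9134 kg/m^3

56.9134 kg/m^3


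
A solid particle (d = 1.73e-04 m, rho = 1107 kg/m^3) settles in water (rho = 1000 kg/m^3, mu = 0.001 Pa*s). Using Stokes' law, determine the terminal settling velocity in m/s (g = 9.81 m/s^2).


Density difference: rho_p - rho_f = 1107 - 1000 = 107 kg/m^3
d^2 = (1.73e-04)^2 = 2.9929e-08 m^2
Numerator = (rho_p - rho_f) * g * d^2 = 107 * 9.81 * 2.9929e-08 = 3.1415573e-05
Denominator = 18 * mu = 18 * 0.001 = 0.018
v_s = 3.1415573e-05 / 0.018 = 0.00174531 m/s
Check: Re = rho_f * v_s * d / mu = 1000 * 0.00174531 * 1.73e-04 / 0.001 = 0.302 < 1, so Stokes' law applies.

0.00174531 m/s


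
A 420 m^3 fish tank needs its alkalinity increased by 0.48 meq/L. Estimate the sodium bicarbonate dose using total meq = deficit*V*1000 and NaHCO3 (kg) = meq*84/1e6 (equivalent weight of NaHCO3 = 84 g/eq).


Tank volume in L = 420 m^3 * 1000 = 420000 L
Total meq required = 0.48 meq/L * 420000 L = 201600 meq
NaHCO3 mass = 201600 meq * 84 mg/meq / 1e6 = 16.9344 kg

16.9344 kg


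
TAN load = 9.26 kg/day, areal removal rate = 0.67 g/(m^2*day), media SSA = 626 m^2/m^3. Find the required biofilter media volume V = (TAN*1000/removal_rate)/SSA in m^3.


A = 9.26*1000 / 0.67 = 13820.896 m^2
V = 13820.896 / 626 = 22.0781

22.0781 m^3


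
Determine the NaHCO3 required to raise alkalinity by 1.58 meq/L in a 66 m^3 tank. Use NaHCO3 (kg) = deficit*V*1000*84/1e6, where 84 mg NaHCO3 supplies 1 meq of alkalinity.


Tank volume in L = 66 m^3 * 1000 = 66000 L
Total meq required = 1.58 meq/L * 66000 L = 104280 meq
NaHCO3 mass = 104280 meq * 84 mg/meq / 1e6 = 8.75952 kg

8.75952 kg


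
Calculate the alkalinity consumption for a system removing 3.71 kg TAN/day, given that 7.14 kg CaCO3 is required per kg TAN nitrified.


Alkalinity factor: 7.14 kg CaCO3 consumed per kg TAN nitrified
alk = 3.71 kg TAN * 7.14 = 26.4894 kg CaCO3/day

26.4894 kg CaCO3/day


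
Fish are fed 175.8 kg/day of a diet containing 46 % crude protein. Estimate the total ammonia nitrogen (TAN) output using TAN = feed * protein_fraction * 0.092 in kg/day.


Protein in feed = 175.8 * 46/100 = 80.868 kg/day
TAN = protein * 0.092 = 80.868 * 0.092 = 7.439856 kg/day

7.439856 kg/day


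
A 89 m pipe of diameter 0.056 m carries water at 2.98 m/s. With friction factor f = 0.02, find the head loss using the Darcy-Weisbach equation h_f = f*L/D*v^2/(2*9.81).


v^2 = 2.98^2 = 8.8804 m^2/s^2
L/D = 89/0.056 = 1589.2857
h_f = f*(L/D)*v^2/(2g) = 0.02 * 1589.2857 * 8.8804 / 19.62 = 14.3868 m

14.3868 m


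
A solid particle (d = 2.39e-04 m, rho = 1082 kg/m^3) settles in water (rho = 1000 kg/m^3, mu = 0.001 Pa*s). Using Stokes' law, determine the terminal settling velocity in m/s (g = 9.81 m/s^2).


Density difference: rho_p - rho_f = 1082 - 1000 = 82 kg/m^3
d^2 = (2.39e-04)^2 = 5.7121e-08 m^2
Numerator = (rho_p - rho_f) * g * d^2 = 82 * 9.81 * 5.7121e-08 = 4.5949275e-05
Denominator = 18 * mu = 18 * 0.001 = 0.018
v_s = 4.5949275e-05 / 0.018 = 0.00255274 m/s
Check: Re = rho_f * v_s * d / mu = 1000 * 0.00255274 * 2.39e-04 / 0.001 = 0.61 < 1, so Stokes' law applies.

0.00255274 m/s


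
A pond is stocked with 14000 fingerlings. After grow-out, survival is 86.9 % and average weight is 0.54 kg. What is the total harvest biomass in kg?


Survivors = 14000 * 86.9/100 = 12166 fish
Harvest biomass = survivors * W_f = 12166 * 0.54 = 6569.64 kg

6569.64 kg


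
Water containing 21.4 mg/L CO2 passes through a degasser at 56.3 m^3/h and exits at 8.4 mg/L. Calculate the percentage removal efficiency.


CO2_out / CO2_in = 8.4 / 21.4 = 0.39252336
Fraction remaining = 0.39252336
efficiency = (1 - 0.39252336) * 100 = 60.7477 %

60.7477 %


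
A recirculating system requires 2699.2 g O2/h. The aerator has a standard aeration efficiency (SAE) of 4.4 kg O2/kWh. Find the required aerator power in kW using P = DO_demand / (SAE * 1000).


SAE in g O2/kWh = 4.4 * 1000 = 4400 g/kWh
P = DO_demand / SAE_g = 2699.2 / 4400 = 0.613455 kW

0.613455 kW


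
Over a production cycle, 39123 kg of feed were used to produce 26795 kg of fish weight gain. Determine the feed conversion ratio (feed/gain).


FCR = feed consumed / weight gained
FCR = 39123 kg / 26795 kg = 1.46009

1.46009


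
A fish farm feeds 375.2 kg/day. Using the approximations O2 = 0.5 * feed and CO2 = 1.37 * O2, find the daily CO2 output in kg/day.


O2 = 375.2 * 0.5 = 187.6
CO2 = 187.6 * 1.37 = 257.012

257.012 kg/day


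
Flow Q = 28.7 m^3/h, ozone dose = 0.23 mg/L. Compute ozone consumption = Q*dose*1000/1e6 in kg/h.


O3 demand (mg/h) = Q * dose * 1000 = 28.7 * 0.23 * 1000 = 6601 mg/h
Convert mg to kg: 6601 / 1e6 = 0.006601 kg/h

0.006601 kg/h


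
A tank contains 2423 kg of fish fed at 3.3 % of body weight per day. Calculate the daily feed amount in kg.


Feeding rate fraction = 3.3% / 100 = 0.033
Daily feed = 2423 kg * 0.033 = 79.959 kg/day

79.959 kg/day


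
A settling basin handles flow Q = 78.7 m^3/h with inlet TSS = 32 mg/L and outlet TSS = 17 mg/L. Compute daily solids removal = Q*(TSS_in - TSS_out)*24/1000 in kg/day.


Concentration drop: TSS_in - TSS_out = 32 - 17 = 15 mg/L
Hourly solids removed = Q * dTSS = 78.7 m^3/h * 15 mg/L = 1180.5 g/h  (m^3/h * mg/L = g/h)
Daily solids removed = 1180.5 * 24 = 28332 g/day
Convert g to kg: 28332 / 1000 = 28.332 kg/day

28.332 kg/day


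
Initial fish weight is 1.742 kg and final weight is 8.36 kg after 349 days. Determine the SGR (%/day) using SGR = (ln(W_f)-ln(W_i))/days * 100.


ln(W_f) = ln(8.36) = 2.1234584
ln(W_i) = ln(1.742) = 0.55503388
ln(W_f) - ln(W_i) = 2.1234584 - 0.55503388 = 1.5684245
SGR = 1.5684245 / 349 * 100 = 0.449405 %/day

0.449405 %/day


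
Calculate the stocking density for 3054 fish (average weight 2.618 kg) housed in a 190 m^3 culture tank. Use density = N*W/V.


Total biomass = 3054 fish * 2.618 kg = 7995.372 kg
Density = total biomass / volume = 7995.372 / 190 = 42.0809 kg/m^3

42.0809 kg/m^3


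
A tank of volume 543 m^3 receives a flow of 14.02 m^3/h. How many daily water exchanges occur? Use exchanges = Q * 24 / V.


Daily flow volume = 14.02 m^3/h * 24 h = 336.48 m^3/day
Exchanges = daily flow / tank volume = 336.48 / 543 = 0.619669 exchanges/day

0.619669 exchanges/day


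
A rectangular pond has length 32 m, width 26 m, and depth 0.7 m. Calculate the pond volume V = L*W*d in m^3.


Base area = L * W = 32 * 26 = 832 m^2
Volume = area * depth = 832 * 0.7 = 582.4 m^3

582.4 m^3


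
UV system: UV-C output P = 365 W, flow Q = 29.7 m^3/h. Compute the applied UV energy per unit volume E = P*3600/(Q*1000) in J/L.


Energy delivered per hour = 365 W * 3600 s = 1314000 J/h
Volume treated per hour = 29.7 m^3/h * 1000 = 29700 L/h
dose = 1314000 / 29700 = 44.2424 J/L

44.2424 J/L


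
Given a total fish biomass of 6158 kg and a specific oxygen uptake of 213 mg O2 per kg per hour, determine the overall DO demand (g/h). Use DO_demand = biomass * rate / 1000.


Total O2 consumption (mg/h) = 6158 kg * 213 mg/(kg*h) = 1311654 mg/h
Convert to g/h: 1311654 / 1000 = 1311.654 g/h

1311.654 g/h


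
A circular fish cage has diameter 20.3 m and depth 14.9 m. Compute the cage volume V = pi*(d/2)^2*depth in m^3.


r = d/2 = 20.3/2 = 10.15 m
Base area = pi*r^2 = pi*10.15^2 = 323.65473 m^2
Volume = 323.65473 * 14.9 = 4822.46 m^3

4822.46 m^3


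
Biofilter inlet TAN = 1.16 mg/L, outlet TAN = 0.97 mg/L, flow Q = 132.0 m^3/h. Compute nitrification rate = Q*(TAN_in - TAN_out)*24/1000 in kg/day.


Concentration drop: TAN_in - TAN_out = 1.16 - 0.97 = 0.19 mg/L
Hourly TAN removed = Q * dTAN = 132.0 m^3/h * 0.19 mg/L = 25.08 g/h  (m^3/h * mg/L = g/h)
Daily TAN removed = 25.08 * 24 = 601.92 g/day
Convert to kg/day: 601.92 / 1000 = 0.60192 kg/day

0.60192 kg/day


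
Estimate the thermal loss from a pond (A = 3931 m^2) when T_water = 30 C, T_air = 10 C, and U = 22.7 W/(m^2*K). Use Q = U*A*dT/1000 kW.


Temperature difference dT = 30 - 10 = 20 K
Heat loss (W) = U * A * dT = 22.7 * 3931 * 20 = 1784674 W
Convert to kW: 1784674 / 1000 = 1784.674 kW

1784.674 kW


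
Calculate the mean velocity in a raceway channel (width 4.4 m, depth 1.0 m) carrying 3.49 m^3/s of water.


Cross-sectional area = W * d = 4.4 * 1.0 = 4.4 m^2
Velocity = Q / A = 3.49 / 4.4 = 0.793182 m/s

0.793182 m/s


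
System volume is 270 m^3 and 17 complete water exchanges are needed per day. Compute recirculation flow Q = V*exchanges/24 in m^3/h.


Daily recirculation volume = 270 m^3 * 17 = 4590 m^3/day
Flow rate Q = daily volume / 24 h = 4590 / 24 = 191.25 m^3/h

191.25 m^3/h


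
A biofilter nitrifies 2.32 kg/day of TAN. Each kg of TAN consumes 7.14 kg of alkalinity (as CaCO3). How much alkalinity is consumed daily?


Alkalinity factor: 7.14 kg CaCO3 consumed per kg TAN nitrified
alk = 2.32 kg TAN * 7.14 = 16.5648 kg CaCO3/day

16.5648 kg CaCO3/day


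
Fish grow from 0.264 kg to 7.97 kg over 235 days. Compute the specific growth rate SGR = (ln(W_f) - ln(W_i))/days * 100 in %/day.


ln(W_f) = ln(7.97) = 2.0756845
ln(W_i) = ln(0.264) = -1.3318062
ln(W_f) - ln(W_i) = 2.0756845 - -1.3318062 = 3.4074907
SGR = 3.4074907 / 235 * 100 = 1.45 %/day

1.45 %/day


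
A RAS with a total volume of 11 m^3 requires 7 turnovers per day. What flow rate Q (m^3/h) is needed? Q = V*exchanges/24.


Daily recirculation volume = 11 m^3 * 7 = 77 m^3/day
Flow rate Q = daily volume / 24 h = 77 / 24 = 3.20833 m^3/h

3.20833 m^3/h


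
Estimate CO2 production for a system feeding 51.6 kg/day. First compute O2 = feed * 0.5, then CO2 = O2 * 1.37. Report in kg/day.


O2 = 51.6 * 0.5 = 25.8
CO2 = 25.8 * 1.37 = 35.346

35.346 kg/day


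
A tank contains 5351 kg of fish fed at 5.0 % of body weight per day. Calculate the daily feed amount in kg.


Feeding rate fraction = 5.0% / 100 = 0.05
Daily feed = 5351 kg * 0.05 = 267.55 kg/day

267.55 kg/day


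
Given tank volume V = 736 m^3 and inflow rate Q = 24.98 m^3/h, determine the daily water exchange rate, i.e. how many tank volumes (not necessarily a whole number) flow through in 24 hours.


Daily flow volume = 24.98 m^3/h * 24 h = 599.52 m^3/day
Exchanges = daily flow / tank volume = 599.52 / 736 = 0.814565 exchanges/day

0.814565 exchanges/day


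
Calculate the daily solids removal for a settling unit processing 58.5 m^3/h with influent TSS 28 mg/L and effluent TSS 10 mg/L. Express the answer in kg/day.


Concentration drop: TSS_in - TSS_out = 28 - 10 = 18 mg/L
Hourly solids removed = Q * dTSS = 58.5 m^3/h * 18 mg/L = 1053 g/h  (m^3/h * mg/L = g/h)
Daily solids removed = 1053 * 24 = 25272 g/day
Convert g to kg: 25272 / 1000 = 25.272 kg/day

25.272 kg/day


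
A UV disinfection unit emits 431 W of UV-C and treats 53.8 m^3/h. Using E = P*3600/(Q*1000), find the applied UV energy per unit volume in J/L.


Energy delivered per hour = 431 W * 3600 s = 1551600 J/h
Volume treated per hour = 53.8 m^3/h * 1000 = 53800 L/h
dose = 1551600 / 53800 = 28.8401 J/L

28.8401 J/L


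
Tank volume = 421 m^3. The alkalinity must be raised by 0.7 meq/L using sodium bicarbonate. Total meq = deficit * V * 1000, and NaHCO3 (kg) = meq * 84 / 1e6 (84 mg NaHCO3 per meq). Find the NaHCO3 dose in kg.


Tank volume in L = 421 m^3 * 1000 = 421000 L
Total meq required = 0.7 meq/L * 421000 L = 294700 meq
NaHCO3 mass = 294700 meq * 84 mg/meq / 1e6 = 24.7548 kg

24.7548 kg


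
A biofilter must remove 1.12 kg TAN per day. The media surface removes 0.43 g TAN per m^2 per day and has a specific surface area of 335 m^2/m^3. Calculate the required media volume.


A = 1.12*1000 / 0.43 = 2604.6512 m^2
V = 2604.6512 / 335 = 7.77508

7.77508 m^3


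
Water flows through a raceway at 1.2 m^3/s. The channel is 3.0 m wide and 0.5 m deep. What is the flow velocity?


Cross-sectional area = W * d = 3.0 * 0.5 = 1.5 m^2
Velocity = Q / A = 1.2 / 1.5 = 0.8 m/s

0.8 m/s


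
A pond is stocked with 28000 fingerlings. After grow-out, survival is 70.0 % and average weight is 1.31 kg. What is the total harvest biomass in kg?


Survivors = 28000 * 70.0/100 = 19600 fish
Harvest biomass = survivors * W_f = 19600 * 1.31 = 25676 kg

25676 kg


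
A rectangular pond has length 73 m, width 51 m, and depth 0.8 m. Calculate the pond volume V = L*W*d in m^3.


Base area = L * W = 73 * 51 = 3723 m^2
Volume = area * depth = 3723 * 0.8 = 2978.4 m^3

2978.4 m^3


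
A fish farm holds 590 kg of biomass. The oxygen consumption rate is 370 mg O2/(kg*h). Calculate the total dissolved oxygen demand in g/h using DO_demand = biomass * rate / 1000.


Total O2 consumption (mg/h) = 590 kg * 370 mg/(kg*h) = 218300 mg/h
Convert to g/h: 218300 / 1000 = 218.3 g/h

218.3 g/h


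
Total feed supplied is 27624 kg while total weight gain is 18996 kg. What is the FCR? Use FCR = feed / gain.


FCR = feed consumed / weight gained
FCR = 27624 kg / 18996 kg = 1.4542

1.4542


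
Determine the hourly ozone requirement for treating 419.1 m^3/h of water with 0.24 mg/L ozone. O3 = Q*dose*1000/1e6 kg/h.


O3 demand (mg/h) = Q * dose * 1000 = 419.1 * 0.24 * 1000 = 100584 mg/h
Convert mg to kg: 100584 / 1e6 = 0.100584 kg/h

0.100584 kg/h


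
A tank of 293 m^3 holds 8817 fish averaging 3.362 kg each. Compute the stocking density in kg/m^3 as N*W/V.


Total biomass = 8817 fish * 3.362 kg = 29642.754 kg
Density = total biomass / volume = 29642.754 / 293 = 101.17 kg/m^3

101.17 kg/m^3


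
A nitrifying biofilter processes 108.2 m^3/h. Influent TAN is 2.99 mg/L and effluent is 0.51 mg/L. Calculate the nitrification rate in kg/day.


Concentration drop: TAN_in - TAN_out = 2.99 - 0.51 = 2.48 mg/L
Hourly TAN removed = Q * dTAN = 108.2 m^3/h * 2.48 mg/L = 268.336 g/h  (m^3/h * mg/L = g/h)
Daily TAN removed = 268.336 * 24 = 6440.064 g/day
Convert to kg/day: 6440.064 / 1000 = 6.440064 kg/day

6.440064 kg/day


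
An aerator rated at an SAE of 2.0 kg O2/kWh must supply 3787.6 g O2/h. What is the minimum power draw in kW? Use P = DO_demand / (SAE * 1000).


SAE in g O2/kWh = 2.0 * 1000 = 2000 g/kWh
P = DO_demand / SAE_g = 3787.6 / 2000 = 1.8938 kW

1.8938 kW


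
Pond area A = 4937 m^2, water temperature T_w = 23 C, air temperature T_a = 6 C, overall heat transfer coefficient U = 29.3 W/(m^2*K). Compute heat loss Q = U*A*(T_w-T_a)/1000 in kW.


Temperature difference dT = 23 - 6 = 17 K
Heat loss (W) = U * A * dT = 29.3 * 4937 * 17 = 2459119.7 W
Convert to kW: 2459119.7 / 1000 = 2459.1197 kW

2459.1197 kW


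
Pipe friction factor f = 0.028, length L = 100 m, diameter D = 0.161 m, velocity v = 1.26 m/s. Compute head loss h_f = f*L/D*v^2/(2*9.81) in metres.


v^2 = 1.26^2 = 1.5876 m^2/s^2
L/D = 100/0.161 = 621.11801
h_f = f*(L/D)*v^2/(2g) = 0.028 * 621.11801 * 1.5876 / 19.62 = 1.40726 m

1.40726 m


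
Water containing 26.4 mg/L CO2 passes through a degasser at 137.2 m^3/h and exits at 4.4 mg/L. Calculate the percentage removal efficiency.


CO2_out / CO2_in = 4.4 / 26.4 = 0.16666667
Fraction remaining = 0.16666667
efficiency = (1 - 0.16666667) * 100 = 83.3333 %

83.3333 %


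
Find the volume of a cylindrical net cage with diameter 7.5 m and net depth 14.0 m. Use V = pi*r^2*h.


r = d/2 = 7.5/2 = 3.75 m
Base area = pi*r^2 = pi*3.75^2 = 44.178647 m^2
Volume = 44.178647 * 14.0 = 618.501 m^3

618.501 m^3


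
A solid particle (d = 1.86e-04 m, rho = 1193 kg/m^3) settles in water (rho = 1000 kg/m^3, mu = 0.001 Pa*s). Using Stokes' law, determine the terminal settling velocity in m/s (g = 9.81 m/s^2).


Density difference: rho_p - rho_f = 1193 - 1000 = 193 kg/m^3
d^2 = (1.86e-04)^2 = 3.4596e-08 m^2
Numerator = (rho_p - rho_f) * g * d^2 = 193 * 9.81 * 3.4596e-08 = 6.5501645e-05
Denominator = 18 * mu = 18 * 0.001 = 0.018
v_s = 6.5501645e-05 / 0.018 = 0.00363898 m/s
Check: Re = rho_f * v_s * d / mu = 1000 * 0.00363898 * 1.86e-04 / 0.001 = 0.677 < 1, so Stokes' law applies.

0.00363898 m/s


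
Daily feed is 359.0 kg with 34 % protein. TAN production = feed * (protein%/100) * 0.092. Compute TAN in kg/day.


Protein in feed = 359.0 * 34/100 = 122.06 kg/day
TAN = protein * 0.092 = 122.06 * 0.092 = 11.22952 kg/day

11.22952 kg/day


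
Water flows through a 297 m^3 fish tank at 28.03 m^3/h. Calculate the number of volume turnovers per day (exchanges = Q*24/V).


Daily flow volume = 28.03 m^3/h * 24 h = 672.72 m^3/day
Exchanges = daily flow / tank volume = 672.72 / 297 = 2.26505 exchanges/day

2.26505 exchanges/day


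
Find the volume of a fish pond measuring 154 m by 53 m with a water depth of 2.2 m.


Base area = L * W = 154 * 53 = 8162 m^2
Volume = area * depth = 8162 * 2.2 = 17956.4 m^3

17956.4 m^3


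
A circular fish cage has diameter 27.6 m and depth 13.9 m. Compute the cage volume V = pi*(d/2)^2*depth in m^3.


r = d/2 = 27.6/2 = 13.8 m
Base area = pi*r^2 = pi*13.8^2 = 598.2849 m^2
Volume = 598.2849 * 13.9 = 8316.16 m^3

8316.16 m^3


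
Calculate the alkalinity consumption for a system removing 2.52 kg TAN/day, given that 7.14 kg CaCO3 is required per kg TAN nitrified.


Alkalinity factor: 7.14 kg CaCO3 consumed per kg TAN nitrified
alk = 2.52 kg TAN * 7.14 = 17.9928 kg CaCO3/day

17.9928 kg CaCO3/day


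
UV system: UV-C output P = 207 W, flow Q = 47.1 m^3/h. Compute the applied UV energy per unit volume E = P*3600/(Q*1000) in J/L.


Energy delivered per hour = 207 W * 3600 s = 745200 J/h
Volume treated per hour = 47.1 m^3/h * 1000 = 47100 L/h
dose = 745200 / 47100 = 15.8217 J/L

15.8217 J/L


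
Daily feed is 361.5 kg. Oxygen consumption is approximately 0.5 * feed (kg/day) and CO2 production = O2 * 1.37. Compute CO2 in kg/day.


O2 = 361.5 * 0.5 = 180.75
CO2 = 180.75 * 1.37 = 247.6275

247.6275 kg/day


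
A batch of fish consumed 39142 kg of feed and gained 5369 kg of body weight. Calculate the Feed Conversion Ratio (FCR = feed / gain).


FCR = feed consumed / weight gained
FCR = 39142 kg / 5369 kg = 7.29037

7.29037


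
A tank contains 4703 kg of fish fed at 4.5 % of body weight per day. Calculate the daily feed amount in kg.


Feeding rate fraction = 4.5% / 100 = 0.045
Daily feed = 4703 kg * 0.045 = 211.635 kg/day

211.635 kg/day


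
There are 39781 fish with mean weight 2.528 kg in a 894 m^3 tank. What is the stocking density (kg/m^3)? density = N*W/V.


Total biomass = 39781 fish * 2.528 kg = 100566.368 kg
Density = total biomass / volume = 100566.368 / 894 = 112.49 kg/m^3

112.49 kg/m^3


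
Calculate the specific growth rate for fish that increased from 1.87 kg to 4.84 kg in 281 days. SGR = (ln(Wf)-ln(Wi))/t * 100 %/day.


ln(W_f) = ln(4.84) = 1.5769147
ln(W_i) = ln(1.87) = 0.62593843
ln(W_f) - ln(W_i) = 1.5769147 - 0.62593843 = 0.95097627
SGR = 0.95097627 / 281 * 100 = 0.338426 %/day

0.338426 %/day


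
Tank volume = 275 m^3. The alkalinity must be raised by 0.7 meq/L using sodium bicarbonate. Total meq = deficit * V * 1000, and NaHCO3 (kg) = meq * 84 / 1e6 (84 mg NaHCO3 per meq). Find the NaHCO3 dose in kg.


Tank volume in L = 275 m^3 * 1000 = 275000 L
Total meq required = 0.7 meq/L * 275000 L = 192500 meq
NaHCO3 mass = 192500 meq * 84 mg/meq / 1e6 = 16.17 kg

16.17 kg


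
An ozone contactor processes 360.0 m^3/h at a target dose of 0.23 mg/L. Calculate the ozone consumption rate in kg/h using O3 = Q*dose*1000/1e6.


O3 demand (mg/h) = Q * dose * 1000 = 360.0 * 0.23 * 1000 = 82800 mg/h
Convert mg to kg: 82800 / 1e6 = 0.0828 kg/h

0.0828 kg/h


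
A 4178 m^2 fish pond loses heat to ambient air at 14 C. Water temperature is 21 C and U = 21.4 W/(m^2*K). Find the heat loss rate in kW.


Temperature difference dT = 21 - 14 = 7 K
Heat loss (W) = U * A * dT = 21.4 * 4178 * 7 = 625864.4 W
Convert to kW: 625864.4 / 1000 = 625.8644 kW

625.8644 kW


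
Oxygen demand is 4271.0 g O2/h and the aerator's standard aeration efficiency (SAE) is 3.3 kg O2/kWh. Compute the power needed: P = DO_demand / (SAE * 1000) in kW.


SAE in g O2/kWh = 3.3 * 1000 = 3300 g/kWh
P = DO_demand / SAE_g = 4271.0 / 3300 = 1.29424 kW

1.29424 kW


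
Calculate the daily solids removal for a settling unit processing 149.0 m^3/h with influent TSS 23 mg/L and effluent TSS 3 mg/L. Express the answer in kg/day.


Concentration drop: TSS_in - TSS_out = 23 - 3 = 20 mg/L
Hourly solids removed = Q * dTSS = 149.0 m^3/h * 20 mg/L = 2980 g/h  (m^3/h * mg/L = g/h)
Daily solids removed = 2980 * 24 = 71520 g/day
Convert g to kg: 71520 / 1000 = 71.52 kg/day

71.52 kg/day


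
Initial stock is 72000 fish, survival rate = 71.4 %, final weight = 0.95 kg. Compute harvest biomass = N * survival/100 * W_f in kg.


Survivors = 72000 * 71.4/100 = 51408 fish
Harvest biomass = survivors * W_f = 51408 * 0.95 = 48837.6 kg

48837.6 kg


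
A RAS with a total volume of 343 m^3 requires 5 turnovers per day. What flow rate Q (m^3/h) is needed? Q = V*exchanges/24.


Daily recirculation volume = 343 m^3 * 5 = 1715 m^3/day
Flow rate Q = daily volume / 24 h = 1715 / 24 = 71.4583 m^3/h

71.4583 m^3/h


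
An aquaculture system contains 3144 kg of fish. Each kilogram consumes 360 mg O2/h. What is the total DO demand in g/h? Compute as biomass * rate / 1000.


Total O2 consumption (mg/h) = 3144 kg * 360 mg/(kg*h) = 1131840 mg/h
Convert to g/h: 1131840 / 1000 = 1131.84 g/h

1131.84 g/h


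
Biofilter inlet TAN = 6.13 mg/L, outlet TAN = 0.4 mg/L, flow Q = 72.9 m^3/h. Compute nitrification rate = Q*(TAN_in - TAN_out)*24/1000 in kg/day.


Concentration drop: TAN_in - TAN_out = 6.13 - 0.4 = 5.73 mg/L
Hourly TAN removed = Q * dTAN = 72.9 m^3/h * 5.73 mg/L = 417.717 g/h  (m^3/h * mg/L = g/h)
Daily TAN removed = 417.717 * 24 = 10025.208 g/day
Convert to kg/day: 10025.208 / 1000 = 10.025208 kg/day

10.025208 kg/day


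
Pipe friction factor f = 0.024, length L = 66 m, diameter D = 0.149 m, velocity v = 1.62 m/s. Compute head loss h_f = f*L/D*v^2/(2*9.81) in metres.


v^2 = 1.62^2 = 2.6244 m^2/s^2
L/D = 66/0.149 = 442.95302
h_f = f*(L/D)*v^2/(2g) = 0.024 * 442.95302 * 2.6244 / 19.62 = 1.422 m

1.422 m


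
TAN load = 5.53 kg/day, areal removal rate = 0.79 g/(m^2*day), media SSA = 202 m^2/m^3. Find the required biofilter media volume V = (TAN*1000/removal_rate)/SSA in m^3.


A = 5.53*1000 / 0.79 = 7000 m^2
V = 7000 / 202 = 34.6535

34.6535 m^3


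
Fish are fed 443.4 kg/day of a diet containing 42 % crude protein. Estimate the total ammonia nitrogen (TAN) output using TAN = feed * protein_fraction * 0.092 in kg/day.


Protein in feed = 443.4 * 42/100 = 186.228 kg/day
TAN = protein * 0.092 = 186.228 * 0.092 = 17.132976 kg/day

17.132976 kg/day


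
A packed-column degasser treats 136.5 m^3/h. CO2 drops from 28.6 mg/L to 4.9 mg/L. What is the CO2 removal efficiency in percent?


CO2_out / CO2_in = 4.9 / 28.6 = 0.17132867
Fraction remaining = 0.17132867
efficiency = (1 - 0.17132867) * 100 = 82.8671 %

82.8671 %


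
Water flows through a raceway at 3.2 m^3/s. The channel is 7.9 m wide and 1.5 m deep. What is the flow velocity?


Cross-sectional area = W * d = 7.9 * 1.5 = 11.85 m^2
Velocity = Q / A = 3.2 / 11.85 = 0.270042 m/s

0.270042 m/s


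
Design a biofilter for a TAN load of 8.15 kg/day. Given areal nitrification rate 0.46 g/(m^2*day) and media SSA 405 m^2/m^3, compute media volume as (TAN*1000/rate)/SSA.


A = 8.15*1000 / 0.46 = 17717.391 m^2
V = 17717.391 / 405 = 43.7466

43.7466 m^3


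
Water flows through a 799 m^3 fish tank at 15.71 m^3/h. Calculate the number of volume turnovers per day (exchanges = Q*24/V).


Daily flow volume = 15.71 m^3/h * 24 h = 377.04 m^3/day
Exchanges = daily flow / tank volume = 377.04 / 799 = 0.47189 exchanges/day

0.47189 exchanges/day


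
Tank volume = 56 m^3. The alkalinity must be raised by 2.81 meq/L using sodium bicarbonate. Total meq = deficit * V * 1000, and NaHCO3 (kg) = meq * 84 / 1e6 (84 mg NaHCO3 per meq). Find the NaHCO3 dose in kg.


Tank volume in L = 56 m^3 * 1000 = 56000 L
Total meq required = 2.81 meq/L * 56000 L = 157360 meq
NaHCO3 mass = 157360 meq * 84 mg/meq / 1e6 = 13.2182 kg

13.2182 kg


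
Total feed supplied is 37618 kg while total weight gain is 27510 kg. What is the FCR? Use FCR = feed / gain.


FCR = feed consumed / weight gained
FCR = 37618 kg / 27510 kg = 1.36743

1.36743


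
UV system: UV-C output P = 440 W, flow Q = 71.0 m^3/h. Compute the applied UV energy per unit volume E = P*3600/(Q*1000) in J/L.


Energy delivered per hour = 440 W * 3600 s = 1584000 J/h
Volume treated per hour = 71.0 m^3/h * 1000 = 71000 L/h
dose = 1584000 / 71000 = 22.3099 J/L

22.3099 J/L


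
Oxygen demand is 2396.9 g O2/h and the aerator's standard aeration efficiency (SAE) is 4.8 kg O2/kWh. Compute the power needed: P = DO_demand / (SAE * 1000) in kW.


SAE in g O2/kWh = 4.8 * 1000 = 4800 g/kWh
P = DO_demand / SAE_g = 2396.9 / 4800 = 0.499354 kW

0.499354 kW


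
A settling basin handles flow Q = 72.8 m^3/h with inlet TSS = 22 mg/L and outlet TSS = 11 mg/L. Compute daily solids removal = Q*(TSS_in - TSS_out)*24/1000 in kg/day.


Concentration drop: TSS_in - TSS_out = 22 - 11 = 11 mg/L
Hourly solids removed = Q * dTSS = 72.8 m^3/h * 11 mg/L = 800.8 g/h  (m^3/h * mg/L = g/h)
Daily solids removed = 800.8 * 24 = 19219.2 g/day
Convert g to kg: 19219.2 / 1000 = 19.2192 kg/day

19.2192 kg/day


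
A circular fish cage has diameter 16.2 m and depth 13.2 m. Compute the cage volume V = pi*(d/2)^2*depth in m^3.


r = d/2 = 16.2/2 = 8.1 m
Base area = pi*r^2 = pi*8.1^2 = 206.11989 m^2
Volume = 206.11989 * 13.2 = 2720.78 m^3

2720.78 m^3


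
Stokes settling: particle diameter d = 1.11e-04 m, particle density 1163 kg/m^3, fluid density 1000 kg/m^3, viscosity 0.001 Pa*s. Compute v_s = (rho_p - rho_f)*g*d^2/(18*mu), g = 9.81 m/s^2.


Density difference: rho_p - rho_f = 1163 - 1000 = 163 kg/m^3
d^2 = (1.11e-04)^2 = 1.2321e-08 m^2
Numerator = (rho_p - rho_f) * g * d^2 = 163 * 9.81 * 1.2321e-08 = 1.9701649e-05
Denominator = 18 * mu = 18 * 0.001 = 0.018
v_s = 1.9701649e-05 / 0.018 = 0.00109454 m/s
Check: Re = rho_f * v_s * d / mu = 1000 * 0.00109454 * 1.11e-04 / 0.001 = 0.121 < 1, so Stokes' law applies.

0.00109454 m/s


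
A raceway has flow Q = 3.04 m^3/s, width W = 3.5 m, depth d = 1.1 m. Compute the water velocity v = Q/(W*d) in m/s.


Cross-sectional area = W * d = 3.5 * 1.1 = 3.85 m^2
Velocity = Q / A = 3.04 / 3.85 = 0.78961 m/s

0.78961 m/s


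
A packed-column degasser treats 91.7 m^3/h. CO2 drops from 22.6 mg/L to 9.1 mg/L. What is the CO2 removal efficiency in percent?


CO2_out / CO2_in = 9.1 / 22.6 = 0.40265487
Fraction remaining = 0.40265487
efficiency = (1 - 0.40265487) * 100 = 59.7345 %

59.7345 %


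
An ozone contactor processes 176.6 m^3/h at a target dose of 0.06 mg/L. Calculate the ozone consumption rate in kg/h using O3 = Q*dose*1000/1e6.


O3 demand (mg/h) = Q * dose * 1000 = 176.6 * 0.06 * 1000 = 10596 mg/h
Convert mg to kg: 10596 / 1e6 = 0.010596 kg/h

0.010596 kg/h


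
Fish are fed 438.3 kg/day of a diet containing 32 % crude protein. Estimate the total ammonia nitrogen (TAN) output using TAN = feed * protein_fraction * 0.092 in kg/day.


Protein in feed = 438.3 * 32/100 = 140.256 kg/day
TAN = protein * 0.092 = 140.256 * 0.092 = 12.903552 kg/day

12.903552 kg/day


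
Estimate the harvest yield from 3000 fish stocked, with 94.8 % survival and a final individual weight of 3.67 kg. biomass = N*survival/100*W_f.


Survivors = 3000 * 94.8/100 = 2844 fish
Harvest biomass = survivors * W_f = 2844 * 3.67 = 10437.48 kg

10437.48 kg


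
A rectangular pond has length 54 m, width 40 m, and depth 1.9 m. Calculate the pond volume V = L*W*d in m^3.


Base area = L * W = 54 * 40 = 2160 m^2
Volume = area * depth = 2160 * 1.9 = 4104 m^3

4104 m^3


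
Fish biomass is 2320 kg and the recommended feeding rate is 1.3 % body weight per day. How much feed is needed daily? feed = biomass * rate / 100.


Feeding rate fraction = 1.3% / 100 = 0.013
Daily feed = 2320 kg * 0.013 = 30.16 kg/day

30.16 kg/day


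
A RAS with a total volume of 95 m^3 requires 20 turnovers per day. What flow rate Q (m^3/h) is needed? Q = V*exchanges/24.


Daily recirculation volume = 95 m^3 * 20 = 1900 m^3/day
Flow rate Q = daily volume / 24 h = 1900 / 24 = 79.1667 m^3/h

79.1667 m^3/h


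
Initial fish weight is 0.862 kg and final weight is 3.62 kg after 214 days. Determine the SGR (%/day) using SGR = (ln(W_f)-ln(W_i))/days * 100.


ln(W_f) = ln(3.62) = 1.286474
ln(W_i) = ln(0.862) = -0.14850001
ln(W_f) - ln(W_i) = 1.286474 - -0.14850001 = 1.434974
SGR = 1.434974 / 214 * 100 = 0.670549 %/day

0.670549 %/day


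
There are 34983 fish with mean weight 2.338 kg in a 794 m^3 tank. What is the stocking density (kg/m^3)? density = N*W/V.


Total biomass = 34983 fish * 2.338 kg = 81790.254 kg
Density = total biomass / volume = 81790.254 / 794 = 103.01 kg/m^3

103.01 kg/m^3


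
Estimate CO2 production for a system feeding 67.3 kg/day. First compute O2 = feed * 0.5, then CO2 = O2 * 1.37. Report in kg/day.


O2 = 67.3 * 0.5 = 33.65
CO2 = 33.65 * 1.37 = 46.1005

46.1005 kg/day


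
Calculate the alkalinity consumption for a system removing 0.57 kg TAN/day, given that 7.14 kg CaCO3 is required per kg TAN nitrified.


Alkalinity factor: 7.14 kg CaCO3 consumed per kg TAN nitrified
alk = 0.57 kg TAN * 7.14 = 4.0698 kg CaCO3/day

4.0698 kg CaCO3/day


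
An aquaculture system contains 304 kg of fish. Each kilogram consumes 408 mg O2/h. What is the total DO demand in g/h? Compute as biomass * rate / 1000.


Total O2 consumption (mg/h) = 304 kg * 408 mg/(kg*h) = 124032 mg/h
Convert to g/h: 124032 / 1000 = 124.032 g/h

124.032 g/h


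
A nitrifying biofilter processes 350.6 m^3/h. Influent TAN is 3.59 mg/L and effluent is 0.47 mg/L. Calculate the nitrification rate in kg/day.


Concentration drop: TAN_in - TAN_out = 3.59 - 0.47 = 3.12 mg/L
Hourly TAN removed = Q * dTAN = 350.6 m^3/h * 3.12 mg/L = 1093.872 g/h  (m^3/h * mg/L = g/h)
Daily TAN removed = 1093.872 * 24 = 26252.928 g/day
Convert to kg/day: 26252.928 / 1000 = 26.252928 kg/day

26.252928 kg/day


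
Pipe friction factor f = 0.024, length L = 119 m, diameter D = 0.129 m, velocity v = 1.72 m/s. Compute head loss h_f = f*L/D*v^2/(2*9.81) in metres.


v^2 = 1.72^2 = 2.9584 m^2/s^2
L/D = 119/0.129 = 922.48062
h_f = f*(L/D)*v^2/(2g) = 0.024 * 922.48062 * 2.9584 / 19.62 = 3.33831 m

3.33831 m


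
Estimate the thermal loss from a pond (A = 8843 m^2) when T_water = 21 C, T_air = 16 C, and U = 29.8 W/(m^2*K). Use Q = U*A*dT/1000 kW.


Temperature difference dT = 21 - 16 = 5 K
Heat loss (W) = U * A * dT = 29.8 * 8843 * 5 = 1317607 W
Convert to kW: 1317607 / 1000 = 1317.607 kW

1317.607 kW


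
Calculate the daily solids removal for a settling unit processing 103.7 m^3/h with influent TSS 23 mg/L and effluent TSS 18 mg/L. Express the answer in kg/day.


Concentration drop: TSS_in - TSS_out = 23 - 18 = 5 mg/L
Hourly solids removed = Q * dTSS = 103.7 m^3/h * 5 mg/L = 518.5 g/h  (m^3/h * mg/L = g/h)
Daily solids removed = 518.5 * 24 = 12444 g/day
Convert g to kg: 12444 / 1000 = 12.444 kg/day

12.444 kg/day


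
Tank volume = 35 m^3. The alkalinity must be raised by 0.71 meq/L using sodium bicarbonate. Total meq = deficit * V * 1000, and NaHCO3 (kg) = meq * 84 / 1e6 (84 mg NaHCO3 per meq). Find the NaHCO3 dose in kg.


Tank volume in L = 35 m^3 * 1000 = 35000 L
Total meq required = 0.71 meq/L * 35000 L = 24850 meq
NaHCO3 mass = 24850 meq * 84 mg/meq / 1e6 = 2.0874 kg

2.0874 kg


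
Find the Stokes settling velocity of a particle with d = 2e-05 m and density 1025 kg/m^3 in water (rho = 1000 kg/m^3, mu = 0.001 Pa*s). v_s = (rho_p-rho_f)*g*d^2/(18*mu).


Density difference: rho_p - rho_f = 1025 - 1000 = 25 kg/m^3
d^2 = (2e-05)^2 = 4e-10 m^2
Numerator = (rho_p - rho_f) * g * d^2 = 25 * 9.81 * 4e-10 = 9.81e-08
Denominator = 18 * mu = 18 * 0.001 = 0.018
v_s = 9.81e-08 / 0.018 = 5.45e-06 m/s
Check: Re = rho_f * v_s * d / mu = 1000 * 5.45e-06 * 2e-05 / 0.001 = 1.09e-04 < 1, so Stokes' law applies.

5.45e-06 m/s


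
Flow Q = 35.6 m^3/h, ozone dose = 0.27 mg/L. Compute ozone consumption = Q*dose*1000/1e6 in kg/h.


O3 demand (mg/h) = Q * dose * 1000 = 35.6 * 0.27 * 1000 = 9612 mg/h
Convert mg to kg: 9612 / 1e6 = 0.009612 kg/h

0.009612 kg/h


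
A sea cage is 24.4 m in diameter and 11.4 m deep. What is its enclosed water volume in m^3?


r = d/2 = 24.4/2 = 12.2 m
Base area = pi*r^2 = pi*12.2^2 = 467.59465 m^2
Volume = 467.59465 * 11.4 = 5330.58 m^3

5330.58 m^3


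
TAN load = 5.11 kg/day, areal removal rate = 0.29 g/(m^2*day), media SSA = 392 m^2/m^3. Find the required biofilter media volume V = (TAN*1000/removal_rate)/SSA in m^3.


A = 5.11*1000 / 0.29 = 17620.69 m^2
V = 17620.69 / 392 = 44.9507

44.9507 m^3


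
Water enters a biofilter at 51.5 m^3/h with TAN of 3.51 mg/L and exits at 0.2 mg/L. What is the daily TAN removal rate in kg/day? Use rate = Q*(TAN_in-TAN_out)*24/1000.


Concentration drop: TAN_in - TAN_out = 3.51 - 0.2 = 3.31 mg/L
Hourly TAN removed = Q * dTAN = 51.5 m^3/h * 3.31 mg/L = 170.465 g/h  (m^3/h * mg/L = g/h)
Daily TAN removed = 170.465 * 24 = 4091.16 g/day
Convert to kg/day: 4091.16 / 1000 = 4.09116 kg/day

4.09116 kg/day


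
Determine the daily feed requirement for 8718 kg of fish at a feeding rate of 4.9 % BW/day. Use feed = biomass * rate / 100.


Feeding rate fraction = 4.9% / 100 = 0.049
Daily feed = 8718 kg * 0.049 = 427.182 kg/day

427.182 kg/day


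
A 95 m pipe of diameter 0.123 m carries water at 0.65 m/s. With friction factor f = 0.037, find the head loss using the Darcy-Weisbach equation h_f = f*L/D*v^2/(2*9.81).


v^2 = 0.65^2 = 0.4225 m^2/s^2
L/D = 95/0.123 = 772.35772
h_f = f*(L/D)*v^2/(2g) = 0.037 * 772.35772 * 0.4225 / 19.62 = 0.615386 m

0.615386 m
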